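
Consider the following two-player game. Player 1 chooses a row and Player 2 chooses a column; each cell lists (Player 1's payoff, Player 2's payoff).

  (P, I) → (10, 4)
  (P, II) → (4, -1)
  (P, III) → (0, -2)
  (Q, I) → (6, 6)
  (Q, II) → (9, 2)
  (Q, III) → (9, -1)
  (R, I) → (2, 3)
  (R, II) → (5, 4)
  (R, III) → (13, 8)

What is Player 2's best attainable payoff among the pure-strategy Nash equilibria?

8

(P, I) is a pure NE (Player 1: 10 ≥ 6; Player 2: 4 ≥ -1). Player 2 gets 4.
(R, III) is a pure NE (Player 1: 13 ≥ 9; Player 2: 8 ≥ 4). Player 2 gets 8.
Every other cell has a profitable deviation for at least one player. Highest of {4, 8} is 8.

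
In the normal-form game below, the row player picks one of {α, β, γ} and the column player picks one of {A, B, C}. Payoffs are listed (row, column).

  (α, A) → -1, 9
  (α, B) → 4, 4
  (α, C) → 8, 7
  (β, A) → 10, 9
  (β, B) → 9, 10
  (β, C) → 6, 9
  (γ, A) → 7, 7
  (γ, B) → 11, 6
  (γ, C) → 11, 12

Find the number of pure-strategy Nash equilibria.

(γ, C): the row player gets 11 (best alternative 8); the column player gets 12 (best alternative 7). Neither deviates — NE.
(α, A) is not a NE: the row player would switch to β (10 > -1).
No other cell survives both best-response checks, so there is 1 pure NE.

1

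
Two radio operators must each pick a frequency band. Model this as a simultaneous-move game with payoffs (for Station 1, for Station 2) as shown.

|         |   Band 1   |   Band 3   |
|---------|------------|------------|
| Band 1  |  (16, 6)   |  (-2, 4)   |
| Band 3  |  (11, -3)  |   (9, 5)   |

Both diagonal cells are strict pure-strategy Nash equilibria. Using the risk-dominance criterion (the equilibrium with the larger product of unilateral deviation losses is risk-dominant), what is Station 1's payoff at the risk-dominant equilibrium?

9

At both Band 1: Station 1 loses 16 − 11 = 5 by deviating; Station 2 loses 6 − 4 = 2. Product = 5·2 = 10.
At both Band 3: Station 1 loses 9 − (-2) = 11 by deviating; Station 2 loses 5 − (-3) = 8. Product = 11·8 = 88.
88 > 10, so both Band 3 is risk-dominant. Station 1's payoff there is 9.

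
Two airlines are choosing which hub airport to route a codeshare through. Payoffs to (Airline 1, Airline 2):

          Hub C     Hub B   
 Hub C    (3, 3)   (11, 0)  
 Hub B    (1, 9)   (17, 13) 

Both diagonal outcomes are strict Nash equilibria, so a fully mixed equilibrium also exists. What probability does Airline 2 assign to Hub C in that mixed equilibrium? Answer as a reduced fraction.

3/4

Airline 2's mix q on Hub C must make Airline 1 indifferent between Hub C and Hub B.
Airline 1's payoff from Hub C: 3q + 11(1−q). From Hub B: 1q + 17(1−q).
Set equal: 2q = 6(1−q) → q = 6/8 = 3/4.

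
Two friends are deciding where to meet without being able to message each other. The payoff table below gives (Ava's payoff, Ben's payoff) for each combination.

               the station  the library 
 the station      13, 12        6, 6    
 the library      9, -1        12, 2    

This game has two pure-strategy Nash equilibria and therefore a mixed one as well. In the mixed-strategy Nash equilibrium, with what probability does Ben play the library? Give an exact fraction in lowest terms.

2/5

Ben's mix q on the station must make Ava indifferent between the station and the library.
Ava's payoff from the station: 13q + 6(1−q). From the library: 9q + 12(1−q).
Set equal: 4q = 6(1−q) → q = 6/10 = 3/5.
Probability on the library is 1 − 3/5 = 2/5.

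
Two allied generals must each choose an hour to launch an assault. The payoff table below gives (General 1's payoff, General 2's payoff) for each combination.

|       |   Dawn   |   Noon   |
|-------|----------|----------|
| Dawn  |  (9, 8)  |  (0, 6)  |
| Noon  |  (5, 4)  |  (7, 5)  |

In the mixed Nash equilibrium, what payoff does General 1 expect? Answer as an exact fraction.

General 2 mixes with probability q on Dawn, chosen so General 1 is indifferent: 9q + 0(1−q) = 5q + 7(1−q) gives q = 7/11.
General 1's expected payoff (from either row, since indifferent) is 9·7/11 + 0·4/11 = 63/11.

63/11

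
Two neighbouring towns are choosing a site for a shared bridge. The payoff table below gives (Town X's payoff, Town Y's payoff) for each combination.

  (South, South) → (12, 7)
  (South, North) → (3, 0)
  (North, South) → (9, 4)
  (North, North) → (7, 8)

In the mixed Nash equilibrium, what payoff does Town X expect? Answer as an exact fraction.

Town Y mixes with probability q on South, chosen so Town X is indifferent: 12q + 3(1−q) = 9q + 7(1−q) gives q = 4/7.
Town X's expected payoff (from either row, since indifferent) is 12·4/7 + 3·3/7 = 57/7.

57/7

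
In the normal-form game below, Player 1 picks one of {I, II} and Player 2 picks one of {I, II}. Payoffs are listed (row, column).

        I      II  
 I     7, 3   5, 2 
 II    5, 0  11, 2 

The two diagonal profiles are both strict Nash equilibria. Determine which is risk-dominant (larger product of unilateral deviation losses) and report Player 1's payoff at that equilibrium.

At both I: Player 1 loses 7 − 5 = 2 by deviating; Player 2 loses 3 − 2 = 1. Product = 2·1 = 2.
At both II: Player 1 loses 11 − 5 = 6 by deviating; Player 2 loses 2 − 0 = 2. Product = 6·2 = 12.
12 > 2, so both II is risk-dominant. Player 1's payoff there is 11.

11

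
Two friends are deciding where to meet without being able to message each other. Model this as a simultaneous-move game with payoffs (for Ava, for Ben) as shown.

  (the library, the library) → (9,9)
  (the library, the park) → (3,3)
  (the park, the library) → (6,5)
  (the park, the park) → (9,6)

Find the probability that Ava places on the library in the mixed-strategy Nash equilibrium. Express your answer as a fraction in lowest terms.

1/7

Ava's mix p on the library must make Ben indifferent between the library and the park.
Ben's payoff from the library: 9p + 5(1−p). From the park: 3p + 6(1−p).
Set equal: 6p = 1(1−p) → p = 1/7.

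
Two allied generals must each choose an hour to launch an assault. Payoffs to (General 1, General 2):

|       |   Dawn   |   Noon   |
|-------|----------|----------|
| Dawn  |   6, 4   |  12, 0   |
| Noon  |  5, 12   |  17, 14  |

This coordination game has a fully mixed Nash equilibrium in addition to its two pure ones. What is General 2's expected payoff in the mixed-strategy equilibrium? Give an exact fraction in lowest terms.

General 1 mixes with probability p on Dawn, chosen so General 2 is indifferent: 4p + 12(1−p) = 0p + 14(1−p) gives p = 1/3.
General 2's expected payoff is 4·1/3 + 12·2/3 = 28/3.

28/3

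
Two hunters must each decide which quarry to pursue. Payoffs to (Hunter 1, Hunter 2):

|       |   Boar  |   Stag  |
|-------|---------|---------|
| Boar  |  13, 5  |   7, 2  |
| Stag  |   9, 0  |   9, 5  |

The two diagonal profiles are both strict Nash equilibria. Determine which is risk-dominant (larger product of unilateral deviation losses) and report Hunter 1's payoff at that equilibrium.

At both Boar: Hunter 1 loses 13 − 9 = 4 by deviating; Hunter 2 loses 5 − 2 = 3. Product = 4·3 = 12.
At both Stag: Hunter 1 loses 9 − 7 = 2 by deviating; Hunter 2 loses 5 − 0 = 5. Product = 2·5 = 10.
12 > 10, so both Boar is risk-dominant. Hunter 1's payoff there is 13.

13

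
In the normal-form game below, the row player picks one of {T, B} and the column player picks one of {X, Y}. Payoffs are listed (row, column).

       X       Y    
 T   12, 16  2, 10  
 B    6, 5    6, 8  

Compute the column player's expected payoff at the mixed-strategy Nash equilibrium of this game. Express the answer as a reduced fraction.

The row player mixes with probability p on T, chosen so the column player is indifferent: 16p + 5(1−p) = 10p + 8(1−p) gives p = 1/3.
The column player's expected payoff is 16·1/3 + 5·2/3 = 26/3.

26/3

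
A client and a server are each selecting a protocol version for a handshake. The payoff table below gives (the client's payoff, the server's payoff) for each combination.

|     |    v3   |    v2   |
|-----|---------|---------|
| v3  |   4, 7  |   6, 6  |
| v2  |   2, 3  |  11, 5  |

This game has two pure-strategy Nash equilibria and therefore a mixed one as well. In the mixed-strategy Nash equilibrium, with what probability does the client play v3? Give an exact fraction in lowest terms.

The client's mix p on v3 must make the server indifferent between v3 and v2.
The server's payoff from v3: 7p + 3(1−p). From v2: 6p + 5(1−p).
Set equal: 1p = 2(1−p) → p = 2/3.

2/3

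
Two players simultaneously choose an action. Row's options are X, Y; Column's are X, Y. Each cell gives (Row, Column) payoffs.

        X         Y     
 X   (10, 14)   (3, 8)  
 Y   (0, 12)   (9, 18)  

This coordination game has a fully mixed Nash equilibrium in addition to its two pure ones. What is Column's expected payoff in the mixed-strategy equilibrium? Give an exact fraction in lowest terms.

Row mixes with probability p on X, chosen so Column is indifferent: 14p + 12(1−p) = 8p + 18(1−p) gives p = 1/2.
Column's expected payoff is 14·1/2 + 12·1/2 = 13.

13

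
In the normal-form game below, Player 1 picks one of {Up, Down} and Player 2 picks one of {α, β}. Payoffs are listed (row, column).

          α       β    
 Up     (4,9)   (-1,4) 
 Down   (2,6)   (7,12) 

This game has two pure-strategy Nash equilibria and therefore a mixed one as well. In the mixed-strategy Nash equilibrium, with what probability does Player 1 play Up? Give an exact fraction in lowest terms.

6/11

Player 1's mix p on Up must make Player 2 indifferent between α and β.
Player 2's payoff from α: 9p + 6(1−p). From β: 4p + 12(1−p).
Set equal: 5p = 6(1−p) → p = 6/11.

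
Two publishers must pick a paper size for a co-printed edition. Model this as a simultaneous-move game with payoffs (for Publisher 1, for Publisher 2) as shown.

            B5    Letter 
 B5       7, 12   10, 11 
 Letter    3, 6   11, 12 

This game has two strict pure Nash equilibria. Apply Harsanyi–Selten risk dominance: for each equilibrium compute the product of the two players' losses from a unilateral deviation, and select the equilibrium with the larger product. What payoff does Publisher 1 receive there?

At both B5: Publisher 1 loses 7 − 3 = 4 by deviating; Publisher 2 loses 12 − 11 = 1. Product = 4·1 = 4.
At both Letter: Publisher 1 loses 11 − 10 = 1 by deviating; Publisher 2 loses 12 − 6 = 6. Product = 1·6 = 6.
6 > 4, so both Letter is risk-dominant. Publisher 1's payoff there is 11.

11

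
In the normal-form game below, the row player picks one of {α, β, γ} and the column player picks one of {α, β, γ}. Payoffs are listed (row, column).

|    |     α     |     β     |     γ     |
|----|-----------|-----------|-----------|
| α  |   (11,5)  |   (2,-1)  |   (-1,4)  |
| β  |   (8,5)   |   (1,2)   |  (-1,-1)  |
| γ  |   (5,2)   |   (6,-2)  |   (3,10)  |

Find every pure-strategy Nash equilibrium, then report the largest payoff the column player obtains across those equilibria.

Both α is a pure NE (the row player: 11 ≥ 8; the column player: 5 ≥ 4). The column player gets 5.
Both γ is a pure NE (the row player: 3 ≥ -1; the column player: 10 ≥ 2). The column player gets 10.
Every other cell has a profitable deviation for at least one player. Highest of {5, 10} is 10.

10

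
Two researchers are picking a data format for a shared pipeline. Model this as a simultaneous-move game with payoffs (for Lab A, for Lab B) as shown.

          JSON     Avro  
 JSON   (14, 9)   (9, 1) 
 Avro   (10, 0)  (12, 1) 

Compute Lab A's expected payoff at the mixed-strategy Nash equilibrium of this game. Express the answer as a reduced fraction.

Lab B mixes with probability q on JSON, chosen so Lab A is indifferent: 14q + 9(1−q) = 10q + 12(1−q) gives q = 3/7.
Lab A's expected payoff (from either row, since indifferent) is 14·3/7 + 9·4/7 = 78/7.

78/7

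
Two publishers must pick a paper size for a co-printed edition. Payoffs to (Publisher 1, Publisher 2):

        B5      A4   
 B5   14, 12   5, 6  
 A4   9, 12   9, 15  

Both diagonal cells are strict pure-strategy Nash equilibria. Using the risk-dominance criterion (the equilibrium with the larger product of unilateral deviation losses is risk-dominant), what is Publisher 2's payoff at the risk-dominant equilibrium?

12

At both B5: Publisher 1 loses 14 − 9 = 5 by deviating; Publisher 2 loses 12 − 6 = 6. Product = 5·6 = 30.
At both A4: Publisher 1 loses 9 − 5 = 4 by deviating; Publisher 2 loses 15 − 12 = 3. Product = 4·3 = 12.
30 > 12, so both B5 is risk-dominant. Publisher 2's payoff there is 12.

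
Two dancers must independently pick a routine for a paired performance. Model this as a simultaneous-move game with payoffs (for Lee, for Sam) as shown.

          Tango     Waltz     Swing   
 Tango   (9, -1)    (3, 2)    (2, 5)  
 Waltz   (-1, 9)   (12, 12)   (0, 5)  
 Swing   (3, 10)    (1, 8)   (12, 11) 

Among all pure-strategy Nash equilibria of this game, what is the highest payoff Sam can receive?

Both Waltz is a pure NE (Lee: 12 ≥ 3; Sam: 12 ≥ 9). Sam gets 12.
Both Swing is a pure NE (Lee: 12 ≥ 2; Sam: 11 ≥ 10). Sam gets 11.
Every other cell has a profitable deviation for at least one player. Highest of {12, 11} is 12.

12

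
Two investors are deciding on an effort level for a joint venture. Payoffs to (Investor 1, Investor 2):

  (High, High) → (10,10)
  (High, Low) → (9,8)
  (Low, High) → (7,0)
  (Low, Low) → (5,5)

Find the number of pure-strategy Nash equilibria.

Both High: Investor 1 gets 10 (best alternative 7); Investor 2 gets 10 (best alternative 8). Neither deviates — NE.
Both Low is not a NE: Investor 1 would switch to High (9 > 5).
No other cell survives both best-response checks, so there is 1 pure NE.

1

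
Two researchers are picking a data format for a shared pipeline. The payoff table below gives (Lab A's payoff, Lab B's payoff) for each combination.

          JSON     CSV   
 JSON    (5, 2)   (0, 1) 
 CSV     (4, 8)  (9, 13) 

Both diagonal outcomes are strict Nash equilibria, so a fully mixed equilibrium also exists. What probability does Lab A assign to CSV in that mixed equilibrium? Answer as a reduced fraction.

1/6

Lab A's mix p on JSON must make Lab B indifferent between JSON and CSV.
Lab B's payoff from JSON: 2p + 8(1−p). From CSV: 1p + 13(1−p).
Set equal: 1p = 5(1−p) → p = 5/6.
Probability on CSV is 1 − 5/6 = 1/6.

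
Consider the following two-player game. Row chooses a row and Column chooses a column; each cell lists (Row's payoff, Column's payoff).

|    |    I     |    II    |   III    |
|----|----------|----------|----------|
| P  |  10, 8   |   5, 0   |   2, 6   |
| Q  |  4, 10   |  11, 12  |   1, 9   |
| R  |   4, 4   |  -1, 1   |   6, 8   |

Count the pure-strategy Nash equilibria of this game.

(P, I): Row gets 10 (best alternative 4); Column gets 8 (best alternative 6). Neither deviates — NE.
(Q, II): Row gets 11 (best alternative 5); Column gets 12 (best alternative 10). Neither deviates — NE.
(R, III): Row gets 6 (best alternative 2); Column gets 8 (best alternative 4). Neither deviates — NE.
(Q, III) is not a NE: Row would switch to R (6 > 1).
No other cell survives both best-response checks, so there are 3 pure NE.

3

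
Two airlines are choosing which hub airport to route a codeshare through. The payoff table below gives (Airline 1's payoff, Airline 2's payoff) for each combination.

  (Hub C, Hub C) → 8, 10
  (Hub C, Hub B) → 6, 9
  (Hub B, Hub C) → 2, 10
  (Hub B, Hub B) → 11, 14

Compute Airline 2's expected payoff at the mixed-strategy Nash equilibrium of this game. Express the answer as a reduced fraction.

Airline 1 mixes with probability p on Hub C, chosen so Airline 2 is indifferent: 10p + 10(1−p) = 9p + 14(1−p) gives p = 4/5.
Airline 2's expected payoff is 10·4/5 + 10·1/5 = 10.

10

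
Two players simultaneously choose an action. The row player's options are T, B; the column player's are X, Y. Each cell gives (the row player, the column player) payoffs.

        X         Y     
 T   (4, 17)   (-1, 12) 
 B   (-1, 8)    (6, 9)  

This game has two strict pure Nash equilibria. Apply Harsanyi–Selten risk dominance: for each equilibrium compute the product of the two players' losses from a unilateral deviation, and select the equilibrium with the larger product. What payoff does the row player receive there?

At (T, X): the row player loses 4 − (-1) = 5 by deviating; the column player loses 17 − 12 = 5. Product = 5·5 = 25.
At (B, Y): the row player loses 6 − (-1) = 7 by deviating; the column player loses 9 − 8 = 1. Product = 7·1 = 7.
25 > 7, so (T, X) is risk-dominant. The row player's payoff there is 4.

4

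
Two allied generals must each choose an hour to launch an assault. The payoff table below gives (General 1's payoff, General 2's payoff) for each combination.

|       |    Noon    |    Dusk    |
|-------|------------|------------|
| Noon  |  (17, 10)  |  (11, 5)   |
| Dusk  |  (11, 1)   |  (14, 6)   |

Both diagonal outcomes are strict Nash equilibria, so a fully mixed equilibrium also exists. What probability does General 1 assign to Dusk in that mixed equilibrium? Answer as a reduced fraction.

General 1's mix p on Noon must make General 2 indifferent between Noon and Dusk.
General 2's payoff from Noon: 10p + 1(1−p). From Dusk: 5p + 6(1−p).
Set equal: 5p = 5(1−p) → p = 5/10 = 1/2.
Probability on Dusk is 1 − 1/2 = 1/2.

1/2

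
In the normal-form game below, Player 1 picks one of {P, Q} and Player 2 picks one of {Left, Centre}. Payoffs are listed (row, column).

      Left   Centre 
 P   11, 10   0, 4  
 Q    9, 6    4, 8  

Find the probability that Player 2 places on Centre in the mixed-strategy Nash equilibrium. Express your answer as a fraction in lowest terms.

1/3

Player 2's mix q on Left must make Player 1 indifferent between P and Q.
Player 1's payoff from P: 11q + 0(1−q). From Q: 9q + 4(1−q).
Set equal: 2q = 4(1−q) → q = 4/6 = 2/3.
Probability on Centre is 1 − 2/3 = 1/3.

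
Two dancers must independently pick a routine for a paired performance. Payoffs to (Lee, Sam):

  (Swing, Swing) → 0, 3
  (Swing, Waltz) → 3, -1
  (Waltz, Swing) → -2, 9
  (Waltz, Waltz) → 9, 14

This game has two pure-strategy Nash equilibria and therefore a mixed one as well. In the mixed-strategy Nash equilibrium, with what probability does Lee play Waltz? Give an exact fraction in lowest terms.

4/9

Lee's mix p on Swing must make Sam indifferent between Swing and Waltz.
Sam's payoff from Swing: 3p + 9(1−p). From Waltz: (-1)p + 14(1−p).
Set equal: 4p = 5(1−p) → p = 5/9.
Probability on Waltz is 1 − 5/9 = 4/9.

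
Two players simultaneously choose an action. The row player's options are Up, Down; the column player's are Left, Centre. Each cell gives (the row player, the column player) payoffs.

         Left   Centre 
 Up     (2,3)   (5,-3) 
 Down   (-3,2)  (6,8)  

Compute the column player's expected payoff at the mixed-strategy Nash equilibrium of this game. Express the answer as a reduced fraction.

The row player mixes with probability p on Up, chosen so the column player is indifferent: 3p + 2(1−p) = (-3)p + 8(1−p) gives p = 1/2.
The column player's expected payoff is 3·1/2 + 2·1/2 = 5/2.

5/2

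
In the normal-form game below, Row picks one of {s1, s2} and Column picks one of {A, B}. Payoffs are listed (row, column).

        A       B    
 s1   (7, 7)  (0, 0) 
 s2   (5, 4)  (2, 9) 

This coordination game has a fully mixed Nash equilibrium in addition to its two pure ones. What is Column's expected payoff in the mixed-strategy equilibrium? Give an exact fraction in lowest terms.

Row mixes with probability p on s1, chosen so Column is indifferent: 7p + 4(1−p) = 0p + 9(1−p) gives p = 5/12.
Column's expected payoff is 7·5/12 + 4·7/12 = 21/4.

21/4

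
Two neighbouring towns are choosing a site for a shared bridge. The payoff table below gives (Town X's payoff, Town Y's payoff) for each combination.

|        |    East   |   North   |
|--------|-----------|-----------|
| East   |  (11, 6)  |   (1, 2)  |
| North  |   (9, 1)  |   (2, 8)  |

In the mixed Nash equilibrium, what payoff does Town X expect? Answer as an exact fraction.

Town Y mixes with probability q on East, chosen so Town X is indifferent: 11q + 1(1−q) = 9q + 2(1−q) gives q = 1/3.
Town X's expected payoff (from either row, since indifferent) is 11·1/3 + 1·2/3 = 13/3.

13/3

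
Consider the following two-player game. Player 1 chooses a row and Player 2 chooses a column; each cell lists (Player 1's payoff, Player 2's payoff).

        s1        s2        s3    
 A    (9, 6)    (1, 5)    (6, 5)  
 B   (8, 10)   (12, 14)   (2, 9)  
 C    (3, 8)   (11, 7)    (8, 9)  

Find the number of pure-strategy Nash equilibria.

(A, s1): Player 1 gets 9 (best alternative 8); Player 2 gets 6 (best alternative 5). Neither deviates — NE.
(B, s2): Player 1 gets 12 (best alternative 11); Player 2 gets 14 (best alternative 10). Neither deviates — NE.
(C, s3): Player 1 gets 8 (best alternative 6); Player 2 gets 9 (best alternative 8). Neither deviates — NE.
(B, s1) is not a NE: Player 1 would switch to A (9 > 8).
No other cell survives both best-response checks, so there are 3 pure NE.

3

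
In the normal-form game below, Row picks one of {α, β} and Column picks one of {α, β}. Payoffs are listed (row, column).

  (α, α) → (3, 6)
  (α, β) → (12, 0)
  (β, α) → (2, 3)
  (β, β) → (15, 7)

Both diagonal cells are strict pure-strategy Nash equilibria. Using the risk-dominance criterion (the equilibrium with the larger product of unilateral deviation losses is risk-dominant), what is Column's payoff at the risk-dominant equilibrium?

7

At both α: Row loses 3 − 2 = 1 by deviating; Column loses 6 − 0 = 6. Product = 1·6 = 6.
At both β: Row loses 15 − 12 = 3 by deviating; Column loses 7 − 3 = 4. Product = 3·4 = 12.
12 > 6, so both β is risk-dominant. Column's payoff there is 7.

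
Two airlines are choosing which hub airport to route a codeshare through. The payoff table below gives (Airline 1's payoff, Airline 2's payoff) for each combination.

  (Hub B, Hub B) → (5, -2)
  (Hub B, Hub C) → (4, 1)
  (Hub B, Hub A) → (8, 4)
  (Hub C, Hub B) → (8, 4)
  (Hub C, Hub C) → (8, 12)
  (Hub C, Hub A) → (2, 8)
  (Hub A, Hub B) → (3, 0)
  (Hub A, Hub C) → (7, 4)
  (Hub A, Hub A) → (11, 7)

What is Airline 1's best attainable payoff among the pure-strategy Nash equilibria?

Both Hub C is a pure NE (Airline 1: 8 ≥ 7; Airline 2: 12 ≥ 8). Airline 1 gets 8.
Both Hub A is a pure NE (Airline 1: 11 ≥ 8; Airline 2: 7 ≥ 4). Airline 1 gets 11.
Every other cell has a profitable deviation for at least one player. Highest of {8, 11} is 11.

11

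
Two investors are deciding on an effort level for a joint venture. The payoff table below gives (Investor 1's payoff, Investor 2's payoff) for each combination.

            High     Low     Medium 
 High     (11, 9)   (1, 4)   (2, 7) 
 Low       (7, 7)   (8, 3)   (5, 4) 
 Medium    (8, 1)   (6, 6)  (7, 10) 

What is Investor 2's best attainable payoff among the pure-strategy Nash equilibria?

Both High is a pure NE (Investor 1: 11 ≥ 8; Investor 2: 9 ≥ 7). Investor 2 gets 9.
Both Medium is a pure NE (Investor 1: 7 ≥ 5; Investor 2: 10 ≥ 6). Investor 2 gets 10.
Every other cell has a profitable deviation for at least one player. Highest of {9, 10} is 10.

10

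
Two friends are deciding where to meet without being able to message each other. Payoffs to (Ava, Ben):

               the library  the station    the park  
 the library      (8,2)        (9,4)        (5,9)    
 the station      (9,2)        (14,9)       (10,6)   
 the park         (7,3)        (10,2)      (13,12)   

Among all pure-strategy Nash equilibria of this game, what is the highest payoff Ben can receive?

12

Both the station is a pure NE (Ava: 14 ≥ 10; Ben: 9 ≥ 6). Ben gets 9.
Both the park is a pure NE (Ava: 13 ≥ 10; Ben: 12 ≥ 3). Ben gets 12.
Every other cell has a profitable deviation for at least one player. Highest of {9, 12} is 12.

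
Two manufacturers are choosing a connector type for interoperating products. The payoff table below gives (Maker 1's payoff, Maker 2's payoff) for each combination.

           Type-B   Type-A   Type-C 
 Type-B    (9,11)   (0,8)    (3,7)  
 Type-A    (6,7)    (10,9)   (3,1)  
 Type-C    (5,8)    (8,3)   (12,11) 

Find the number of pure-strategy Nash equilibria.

3

Both Type-B: Maker 1 gets 9 (best alternative 6); Maker 2 gets 11 (best alternative 8). Neither deviates — NE.
Both Type-A: Maker 1 gets 10 (best alternative 8); Maker 2 gets 9 (best alternative 7). Neither deviates — NE.
Both Type-C: Maker 1 gets 12 (best alternative 3); Maker 2 gets 11 (best alternative 8). Neither deviates — NE.
(Type-B, Type-A) is not a NE: Maker 1 would switch to Type-A (10 > 0).
No other cell survives both best-response checks, so there are 3 pure NE.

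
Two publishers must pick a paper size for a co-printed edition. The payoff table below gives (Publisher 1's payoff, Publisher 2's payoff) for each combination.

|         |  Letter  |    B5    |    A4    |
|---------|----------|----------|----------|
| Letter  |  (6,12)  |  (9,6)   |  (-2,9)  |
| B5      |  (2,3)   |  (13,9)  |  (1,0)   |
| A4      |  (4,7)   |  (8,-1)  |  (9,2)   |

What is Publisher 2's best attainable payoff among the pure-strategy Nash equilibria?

Both Letter is a pure NE (Publisher 1: 6 ≥ 4; Publisher 2: 12 ≥ 9). Publisher 2 gets 12.
Both B5 is a pure NE (Publisher 1: 13 ≥ 9; Publisher 2: 9 ≥ 3). Publisher 2 gets 9.
Every other cell has a profitable deviation for at least one player. Highest of {12, 9} is 12.

12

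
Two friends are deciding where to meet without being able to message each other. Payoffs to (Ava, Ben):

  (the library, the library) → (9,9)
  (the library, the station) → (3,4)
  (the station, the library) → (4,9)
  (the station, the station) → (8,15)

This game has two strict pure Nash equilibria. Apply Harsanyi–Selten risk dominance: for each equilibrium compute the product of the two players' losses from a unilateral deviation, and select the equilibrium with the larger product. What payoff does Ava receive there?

8

At both the library: Ava loses 9 − 4 = 5 by deviating; Ben loses 9 − 4 = 5. Product = 5·5 = 25.
At both the station: Ava loses 8 − 3 = 5 by deviating; Ben loses 15 − 9 = 6. Product = 5·6 = 30.
30 > 25, so both the station is risk-dominant. Ava's payoff there is 8.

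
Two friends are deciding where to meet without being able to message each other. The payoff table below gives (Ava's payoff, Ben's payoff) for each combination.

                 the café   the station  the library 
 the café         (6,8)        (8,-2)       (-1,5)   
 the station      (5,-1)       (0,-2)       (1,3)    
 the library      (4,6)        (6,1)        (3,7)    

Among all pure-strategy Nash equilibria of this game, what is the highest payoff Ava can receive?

6

Both the café is a pure NE (Ava: 6 ≥ 5; Ben: 8 ≥ 5). Ava gets 6.
Both the library is a pure NE (Ava: 3 ≥ 1; Ben: 7 ≥ 6). Ava gets 3.
Every other cell has a profitable deviation for at least one player. Highest of {6, 3} is 6.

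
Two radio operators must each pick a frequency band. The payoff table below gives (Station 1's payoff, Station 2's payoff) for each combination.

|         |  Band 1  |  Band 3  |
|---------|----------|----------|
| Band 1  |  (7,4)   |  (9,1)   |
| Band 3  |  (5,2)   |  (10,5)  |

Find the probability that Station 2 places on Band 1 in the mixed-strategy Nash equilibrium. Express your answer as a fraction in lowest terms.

1/3

Station 2's mix q on Band 1 must make Station 1 indifferent between Band 1 and Band 3.
Station 1's payoff from Band 1: 7q + 9(1−q). From Band 3: 5q + 10(1−q).
Set equal: 2q = 1(1−q) → q = 1/3.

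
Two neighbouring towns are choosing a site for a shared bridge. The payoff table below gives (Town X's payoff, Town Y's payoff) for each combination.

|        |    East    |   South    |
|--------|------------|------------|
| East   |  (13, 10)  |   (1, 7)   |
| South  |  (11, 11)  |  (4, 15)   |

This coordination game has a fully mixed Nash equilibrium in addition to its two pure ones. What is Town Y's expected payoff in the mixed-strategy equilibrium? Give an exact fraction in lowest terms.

Town X mixes with probability p on East, chosen so Town Y is indifferent: 10p + 11(1−p) = 7p + 15(1−p) gives p = 4/7.
Town Y's expected payoff is 10·4/7 + 11·3/7 = 73/7.

73/7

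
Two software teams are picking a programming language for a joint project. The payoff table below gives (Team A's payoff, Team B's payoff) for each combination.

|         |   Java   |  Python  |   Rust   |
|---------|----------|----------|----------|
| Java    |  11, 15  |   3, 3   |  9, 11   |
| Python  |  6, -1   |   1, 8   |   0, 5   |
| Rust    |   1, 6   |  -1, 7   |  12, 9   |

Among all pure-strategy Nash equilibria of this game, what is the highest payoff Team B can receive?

15

Both Java is a pure NE (Team A: 11 ≥ 6; Team B: 15 ≥ 11). Team B gets 15.
Both Rust is a pure NE (Team A: 12 ≥ 9; Team B: 9 ≥ 7). Team B gets 9.
Every other cell has a profitable deviation for at least one player. Highest of {15, 9} is 15.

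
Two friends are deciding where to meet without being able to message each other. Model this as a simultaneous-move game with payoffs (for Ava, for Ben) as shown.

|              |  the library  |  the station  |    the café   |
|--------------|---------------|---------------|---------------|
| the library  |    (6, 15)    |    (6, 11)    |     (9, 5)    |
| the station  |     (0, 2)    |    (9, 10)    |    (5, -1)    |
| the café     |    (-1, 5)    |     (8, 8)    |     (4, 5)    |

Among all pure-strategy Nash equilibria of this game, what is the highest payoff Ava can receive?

9

Both the library is a pure NE (Ava: 6 ≥ 0; Ben: 15 ≥ 11). Ava gets 6.
Both the station is a pure NE (Ava: 9 ≥ 8; Ben: 10 ≥ 2). Ava gets 9.
Every other cell has a profitable deviation for at least one player. Highest of {6, 9} is 9.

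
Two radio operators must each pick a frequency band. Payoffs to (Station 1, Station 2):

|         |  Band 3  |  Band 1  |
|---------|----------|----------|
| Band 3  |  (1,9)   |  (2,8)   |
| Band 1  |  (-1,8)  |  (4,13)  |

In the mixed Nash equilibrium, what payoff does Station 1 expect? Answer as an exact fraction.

Station 2 mixes with probability q on Band 3, chosen so Station 1 is indifferent: 1q + 2(1−q) = (-1)q + 4(1−q) gives q = 1/2.
Station 1's expected payoff (from either row, since indifferent) is 1·1/2 + 2·1/2 = 3/2.

3/2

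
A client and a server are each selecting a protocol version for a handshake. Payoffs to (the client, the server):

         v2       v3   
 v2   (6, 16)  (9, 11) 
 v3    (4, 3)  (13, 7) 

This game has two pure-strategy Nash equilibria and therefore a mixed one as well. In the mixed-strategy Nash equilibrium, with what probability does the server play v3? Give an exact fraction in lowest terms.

1/3

The server's mix q on v2 must make the client indifferent between v2 and v3.
The client's payoff from v2: 6q + 9(1−q). From v3: 4q + 13(1−q).
Set equal: 2q = 4(1−q) → q = 4/6 = 2/3.
Probability on v3 is 1 − 2/3 = 1/3.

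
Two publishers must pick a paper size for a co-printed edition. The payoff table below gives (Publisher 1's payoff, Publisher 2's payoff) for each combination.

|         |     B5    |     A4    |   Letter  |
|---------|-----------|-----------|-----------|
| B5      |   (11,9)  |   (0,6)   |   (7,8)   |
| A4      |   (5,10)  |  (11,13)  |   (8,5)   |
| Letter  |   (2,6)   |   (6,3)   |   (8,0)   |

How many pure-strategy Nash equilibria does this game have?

Both B5: Publisher 1 gets 11 (best alternative 5); Publisher 2 gets 9 (best alternative 8). Neither deviates — NE.
Both A4: Publisher 1 gets 11 (best alternative 6); Publisher 2 gets 13 (best alternative 10). Neither deviates — NE.
Both Letter is not a NE: Publisher 2 would switch to B5 (6 > 0).
No other cell survives both best-response checks, so there are 2 pure NE.

2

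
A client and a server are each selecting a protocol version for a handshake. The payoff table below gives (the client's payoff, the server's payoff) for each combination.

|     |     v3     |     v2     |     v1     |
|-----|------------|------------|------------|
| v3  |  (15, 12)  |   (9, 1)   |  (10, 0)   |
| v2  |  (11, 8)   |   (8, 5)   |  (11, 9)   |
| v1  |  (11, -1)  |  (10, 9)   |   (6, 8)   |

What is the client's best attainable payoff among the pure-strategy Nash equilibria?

15

Both v3 is a pure NE (the client: 15 ≥ 11; the server: 12 ≥ 1). The client gets 15.
(v2, v1) is a pure NE (the client: 11 ≥ 10; the server: 9 ≥ 8). The client gets 11.
(v1, v2) is a pure NE (the client: 10 ≥ 9; the server: 9 ≥ 8). The client gets 10.
Every other cell has a profitable deviation for at least one player. Highest of {15, 11, 10} is 15.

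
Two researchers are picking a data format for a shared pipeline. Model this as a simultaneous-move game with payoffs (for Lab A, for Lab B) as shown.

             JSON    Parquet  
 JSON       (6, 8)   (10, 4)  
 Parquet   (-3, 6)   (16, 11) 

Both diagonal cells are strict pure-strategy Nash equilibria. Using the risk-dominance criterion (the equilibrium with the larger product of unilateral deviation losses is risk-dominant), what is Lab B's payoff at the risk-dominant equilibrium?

8

At both JSON: Lab A loses 6 − (-3) = 9 by deviating; Lab B loses 8 − 4 = 4. Product = 9·4 = 36.
At both Parquet: Lab A loses 16 − 10 = 6 by deviating; Lab B loses 11 − 6 = 5. Product = 6·5 = 30.
36 > 30, so both JSON is risk-dominant. Lab B's payoff there is 8.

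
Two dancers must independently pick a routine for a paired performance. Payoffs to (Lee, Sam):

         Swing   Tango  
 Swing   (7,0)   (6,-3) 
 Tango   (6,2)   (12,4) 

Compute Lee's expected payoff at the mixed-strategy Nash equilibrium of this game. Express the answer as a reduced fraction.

48/7

Sam mixes with probability q on Swing, chosen so Lee is indifferent: 7q + 6(1−q) = 6q + 12(1−q) gives q = 6/7.
Lee's expected payoff (from either row, since indifferent) is 7·6/7 + 6·1/7 = 48/7.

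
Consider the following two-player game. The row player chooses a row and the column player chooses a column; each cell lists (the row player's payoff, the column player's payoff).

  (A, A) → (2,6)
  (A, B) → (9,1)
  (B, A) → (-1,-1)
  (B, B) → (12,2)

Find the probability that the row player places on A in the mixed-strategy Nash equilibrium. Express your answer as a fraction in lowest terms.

The row player's mix p on A must make the column player indifferent between A and B.
The column player's payoff from A: 6p + (-1)(1−p). From B: 1p + 2(1−p).
Set equal: 5p = 3(1−p) → p = 3/8.

3/8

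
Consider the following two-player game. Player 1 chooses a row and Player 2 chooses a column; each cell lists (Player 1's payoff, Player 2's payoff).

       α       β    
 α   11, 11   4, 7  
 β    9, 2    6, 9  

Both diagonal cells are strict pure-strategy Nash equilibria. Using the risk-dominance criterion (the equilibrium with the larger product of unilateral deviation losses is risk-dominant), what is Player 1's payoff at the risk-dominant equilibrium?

6

At both α: Player 1 loses 11 − 9 = 2 by deviating; Player 2 loses 11 − 7 = 4. Product = 2·4 = 8.
At both β: Player 1 loses 6 − 4 = 2 by deviating; Player 2 loses 9 − 2 = 7. Product = 2·7 = 14.
14 > 8, so both β is risk-dominant. Player 1's payoff there is 6.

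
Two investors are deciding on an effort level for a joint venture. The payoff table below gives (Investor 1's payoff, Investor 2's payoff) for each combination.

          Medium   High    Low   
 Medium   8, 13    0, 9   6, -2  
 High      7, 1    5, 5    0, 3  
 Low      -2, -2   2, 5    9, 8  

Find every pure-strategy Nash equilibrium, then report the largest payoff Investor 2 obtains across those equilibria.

13

Both Medium is a pure NE (Investor 1: 8 ≥ 7; Investor 2: 13 ≥ 9). Investor 2 gets 13.
Both High is a pure NE (Investor 1: 5 ≥ 2; Investor 2: 5 ≥ 3). Investor 2 gets 5.
Both Low is a pure NE (Investor 1: 9 ≥ 6; Investor 2: 8 ≥ 5). Investor 2 gets 8.
Every other cell has a profitable deviation for at least one player. Highest of {13, 5, 8} is 13.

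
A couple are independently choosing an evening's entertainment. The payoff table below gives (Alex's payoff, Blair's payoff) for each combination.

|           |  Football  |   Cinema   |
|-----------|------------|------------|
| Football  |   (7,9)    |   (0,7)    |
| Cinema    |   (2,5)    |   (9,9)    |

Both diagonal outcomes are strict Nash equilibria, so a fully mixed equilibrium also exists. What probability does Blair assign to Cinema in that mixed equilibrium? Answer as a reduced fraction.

Blair's mix q on Football must make Alex indifferent between Football and Cinema.
Alex's payoff from Football: 7q + 0(1−q). From Cinema: 2q + 9(1−q).
Set equal: 5q = 9(1−q) → q = 9/14.
Probability on Cinema is 1 − 9/14 = 5/14.

5/14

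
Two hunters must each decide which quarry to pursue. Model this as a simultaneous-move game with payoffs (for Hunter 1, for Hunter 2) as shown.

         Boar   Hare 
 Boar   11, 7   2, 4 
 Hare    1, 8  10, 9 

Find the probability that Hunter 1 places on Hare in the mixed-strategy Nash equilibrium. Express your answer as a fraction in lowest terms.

Hunter 1's mix p on Boar must make Hunter 2 indifferent between Boar and Hare.
Hunter 2's payoff from Boar: 7p + 8(1−p). From Hare: 4p + 9(1−p).
Set equal: 3p = 1(1−p) → p = 1/4.
Probability on Hare is 1 − 1/4 = 3/4.

3/4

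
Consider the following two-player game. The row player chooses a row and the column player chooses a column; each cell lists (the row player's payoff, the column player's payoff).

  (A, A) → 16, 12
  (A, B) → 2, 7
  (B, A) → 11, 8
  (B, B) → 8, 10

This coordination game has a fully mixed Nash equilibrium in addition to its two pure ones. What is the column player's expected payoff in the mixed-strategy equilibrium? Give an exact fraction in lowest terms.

64/7

The row player mixes with probability p on A, chosen so the column player is indifferent: 12p + 8(1−p) = 7p + 10(1−p) gives p = 2/7.
The column player's expected payoff is 12·2/7 + 8·5/7 = 64/7.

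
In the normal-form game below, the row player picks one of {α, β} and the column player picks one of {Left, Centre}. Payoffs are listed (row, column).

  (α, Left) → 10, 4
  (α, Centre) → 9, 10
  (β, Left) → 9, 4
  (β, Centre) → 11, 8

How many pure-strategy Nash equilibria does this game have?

(β, Centre): the row player gets 11 (best alternative 9); the column player gets 8 (best alternative 4). Neither deviates — NE.
(α, Left) is not a NE: the column player would switch to Centre (10 > 4).
No other cell survives both best-response checks, so there is 1 pure NE.

1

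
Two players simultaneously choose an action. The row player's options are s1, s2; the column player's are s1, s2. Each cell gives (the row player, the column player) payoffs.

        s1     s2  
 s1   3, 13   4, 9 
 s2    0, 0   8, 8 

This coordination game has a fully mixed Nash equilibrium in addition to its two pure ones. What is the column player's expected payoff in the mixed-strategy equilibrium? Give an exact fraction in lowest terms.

26/3

The row player mixes with probability p on s1, chosen so the column player is indifferent: 13p + 0(1−p) = 9p + 8(1−p) gives p = 2/3.
The column player's expected payoff is 13·2/3 + 0·1/3 = 26/3.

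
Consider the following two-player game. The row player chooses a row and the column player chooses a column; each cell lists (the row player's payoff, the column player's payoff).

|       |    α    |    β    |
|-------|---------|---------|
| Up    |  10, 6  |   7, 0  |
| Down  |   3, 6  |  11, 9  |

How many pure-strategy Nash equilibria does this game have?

(Up, α): the row player gets 10 (best alternative 3); the column player gets 6 (best alternative 0). Neither deviates — NE.
(Down, β): the row player gets 11 (best alternative 7); the column player gets 9 (best alternative 6). Neither deviates — NE.
(Down, α) is not a NE: the row player would switch to Up (10 > 3).
No other cell survives both best-response checks, so there are 2 pure NE.

2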